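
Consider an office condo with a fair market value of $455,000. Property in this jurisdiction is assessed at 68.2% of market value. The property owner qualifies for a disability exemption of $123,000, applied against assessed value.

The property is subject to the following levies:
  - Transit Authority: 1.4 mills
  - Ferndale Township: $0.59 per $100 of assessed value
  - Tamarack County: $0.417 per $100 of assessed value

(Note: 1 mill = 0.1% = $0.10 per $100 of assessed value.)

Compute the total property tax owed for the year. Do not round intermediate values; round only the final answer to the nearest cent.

Assessed value = $455,000 × 0.682 = $310,310
Taxable value = $310,310 − $123,000 = $187,310
Transit Authority: $187,310 × 0.0014 = $262.234
Ferndale Township: $187,310 × 0.0059 = $1,105.129
Tamarack County: $187,310 × 0.00417 = $781.0827
Total = $2,148.4457

$2,148.45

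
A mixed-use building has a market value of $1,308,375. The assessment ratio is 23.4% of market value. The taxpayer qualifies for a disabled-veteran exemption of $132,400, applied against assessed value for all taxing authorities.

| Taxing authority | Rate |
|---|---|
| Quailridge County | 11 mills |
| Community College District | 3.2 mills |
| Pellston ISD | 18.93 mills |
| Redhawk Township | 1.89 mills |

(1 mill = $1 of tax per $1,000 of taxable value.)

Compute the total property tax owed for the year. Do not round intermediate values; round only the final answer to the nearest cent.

Assessed value = $1,308,375 × 0.234 = $306,159.75
Taxable value = $306,159.75 − $132,400 = $173,759.75
Quailridge County: $173,759.75 × 0.011 = $1,911.35725
Community College District: $173,759.75 × 0.0032 = $556.0312
Pellston ISD: $173,759.75 × 0.01893 = $3,289.2720675
Redhawk Township: $173,759.75 × 0.00189 = $328.4059275
Total = $1,911.35725 + $556.0312 + $3,289.2720675 + $328.4059275 = $6,085.066445

$6,085.07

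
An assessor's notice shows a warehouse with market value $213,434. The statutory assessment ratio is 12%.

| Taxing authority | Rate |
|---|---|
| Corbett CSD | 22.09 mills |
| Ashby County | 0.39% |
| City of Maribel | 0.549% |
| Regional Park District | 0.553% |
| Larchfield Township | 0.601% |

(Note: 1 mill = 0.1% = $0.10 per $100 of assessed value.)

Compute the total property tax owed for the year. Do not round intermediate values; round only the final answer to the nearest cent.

$1,101.83

Assessed value = $213,434 × 0.12 = $25,612.08
Corbett CSD: $25,612.08 × 0.02209 = $565.7708472
Ashby County: $25,612.08 × 0.0039 = $99.887112
City of Maribel: $25,612.08 × 0.00549 = $140.6103192
Regional Park District: $25,612.08 × 0.00553 = $141.6348024
Larchfield Township: $25,612.08 × 0.00601 = $153.9286008
Total = $1,101.8316816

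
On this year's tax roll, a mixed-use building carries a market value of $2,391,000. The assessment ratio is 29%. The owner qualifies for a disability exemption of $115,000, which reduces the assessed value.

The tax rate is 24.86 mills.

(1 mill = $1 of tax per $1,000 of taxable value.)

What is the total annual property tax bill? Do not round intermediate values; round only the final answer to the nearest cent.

$14,378.78

Assessed value = $2,391,000 × 0.29 = $693,390
Taxable value = $693,390 − $115,000 = $578,390
Tax = $578,390 × 0.02486 = $14,378.7754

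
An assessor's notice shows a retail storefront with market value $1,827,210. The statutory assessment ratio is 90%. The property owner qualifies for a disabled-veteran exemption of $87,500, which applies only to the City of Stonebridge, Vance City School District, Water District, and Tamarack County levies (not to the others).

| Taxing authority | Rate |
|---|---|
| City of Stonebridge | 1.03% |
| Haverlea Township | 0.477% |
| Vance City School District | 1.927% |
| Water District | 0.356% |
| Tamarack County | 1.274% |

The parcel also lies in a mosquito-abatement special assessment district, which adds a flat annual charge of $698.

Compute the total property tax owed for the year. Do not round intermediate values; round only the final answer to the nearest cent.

$79,961.30

Assessed value = $1,827,210 × 0.9 = $1,644,489
City of Stonebridge: ($1,644,489 − $87,500) × 0.0103 = $1,556,989 × 0.0103 = $16,036.9867
Haverlea Township: $1,644,489 × 0.00477 = $7,844.21253
Vance City School District: ($1,644,489 − $87,500) × 0.01927 = $1,556,989 × 0.01927 = $30,003.17803
Water District: ($1,644,489 − $87,500) × 0.00356 = $1,556,989 × 0.00356 = $5,542.88084
Tamarack County: ($1,644,489 − $87,500) × 0.01274 = $1,556,989 × 0.01274 = $19,836.03986
Levies subtotal = $79,263.29796
Total = $79,263.29796 + $698 = $79,961.29796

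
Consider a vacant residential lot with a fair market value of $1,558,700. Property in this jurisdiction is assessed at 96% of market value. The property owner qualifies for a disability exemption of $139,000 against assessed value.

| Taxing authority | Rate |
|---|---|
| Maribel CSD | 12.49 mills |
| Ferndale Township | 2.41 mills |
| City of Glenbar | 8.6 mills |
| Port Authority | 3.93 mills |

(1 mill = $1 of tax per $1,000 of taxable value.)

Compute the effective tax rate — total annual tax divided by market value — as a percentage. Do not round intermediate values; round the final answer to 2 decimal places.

Assessed value = $1,558,700 × 0.96 = $1,496,352
Taxable value = $1,496,352 − $139,000 = $1,357,352
Maribel CSD: $1,357,352 × 0.01249 = $16,953.32648
Ferndale Township: $1,357,352 × 0.00241 = $3,271.21832
City of Glenbar: $1,357,352 × 0.0086 = $11,673.2272
Port Authority: $1,357,352 × 0.00393 = $5,334.39336
Total tax = $37,232.16536
Effective rate = $37,232.16536 ÷ $1,558,700 = 2.39% of market value

2.39%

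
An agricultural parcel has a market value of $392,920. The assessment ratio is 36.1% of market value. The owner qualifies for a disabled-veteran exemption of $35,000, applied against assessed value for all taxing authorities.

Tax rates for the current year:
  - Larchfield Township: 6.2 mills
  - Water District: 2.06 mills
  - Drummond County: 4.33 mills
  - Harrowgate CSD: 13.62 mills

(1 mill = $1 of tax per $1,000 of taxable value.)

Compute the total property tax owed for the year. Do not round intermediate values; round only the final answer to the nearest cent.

$2,800.38

Assessed value = $392,920 × 0.361 = $141,844.12
Taxable value = $141,844.12 − $35,000 = $106,844.12
Larchfield Township: $106,844.12 × 0.0062 = $662.433544
Water District: $106,844.12 × 0.00206 = $220.0988872
Drummond County: $106,844.12 × 0.00433 = $462.6350396
Harrowgate CSD: $106,844.12 × 0.01362 = $1,455.2169144
Total = $662.433544 + $220.0988872 + $462.6350396 + $1,455.2169144 = $2,800.3843852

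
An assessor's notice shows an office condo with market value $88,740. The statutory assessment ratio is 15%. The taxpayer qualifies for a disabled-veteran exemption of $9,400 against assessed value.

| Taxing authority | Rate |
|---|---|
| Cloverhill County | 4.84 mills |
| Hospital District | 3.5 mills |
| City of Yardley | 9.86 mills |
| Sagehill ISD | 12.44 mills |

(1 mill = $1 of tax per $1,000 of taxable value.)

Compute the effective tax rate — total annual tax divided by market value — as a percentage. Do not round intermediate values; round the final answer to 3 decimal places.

Assessed value = $88,740 × 0.15 = $13,311
Taxable value = $13,311 − $9,400 = $3,911
Cloverhill County: $3,911 × 0.00484 = $18.92924
Hospital District: $3,911 × 0.0035 = $13.6885
City of Yardley: $3,911 × 0.00986 = $38.56246
Sagehill ISD: $3,911 × 0.01244 = $48.65284
Total tax = $119.83304
Effective rate = $119.83304 ÷ $88,740 = 0.135% of market value

0.135%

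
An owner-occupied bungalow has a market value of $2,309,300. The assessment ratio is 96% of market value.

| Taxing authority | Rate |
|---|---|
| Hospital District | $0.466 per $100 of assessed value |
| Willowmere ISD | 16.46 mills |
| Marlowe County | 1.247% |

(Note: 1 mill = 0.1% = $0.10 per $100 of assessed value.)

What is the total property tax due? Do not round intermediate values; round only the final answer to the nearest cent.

$74,466.61

Assessed value = $2,309,300 × 0.96 = $2,216,928
Hospital District: $2,216,928 × 0.00466 = $10,330.88448
Willowmere ISD: $2,216,928 × 0.01646 = $36,490.63488
Marlowe County: $2,216,928 × 0.01247 = $27,645.09216
Total = $74,466.61152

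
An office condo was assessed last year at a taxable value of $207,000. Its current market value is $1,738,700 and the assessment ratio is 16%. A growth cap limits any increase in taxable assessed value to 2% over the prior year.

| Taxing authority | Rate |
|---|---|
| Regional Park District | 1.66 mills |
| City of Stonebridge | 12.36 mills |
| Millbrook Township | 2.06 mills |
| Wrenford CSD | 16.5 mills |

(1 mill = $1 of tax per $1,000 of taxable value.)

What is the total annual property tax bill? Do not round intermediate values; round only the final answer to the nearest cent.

$6,878.94

Uncapped assessed value = $1,738,700 × 0.16 = $278,192
Cap limit = $207,000 × 1.02 = $211,140
Taxable assessed value = min($278,192, $211,140) = $211,140 (cap binds)
Regional Park District: $211,140 × 0.00166 = $350.4924
City of Stonebridge: $211,140 × 0.01236 = $2,609.6904
Millbrook Township: $211,140 × 0.00206 = $434.9484
Wrenford CSD: $211,140 × 0.0165 = $3,483.81
Total = $6,878.9412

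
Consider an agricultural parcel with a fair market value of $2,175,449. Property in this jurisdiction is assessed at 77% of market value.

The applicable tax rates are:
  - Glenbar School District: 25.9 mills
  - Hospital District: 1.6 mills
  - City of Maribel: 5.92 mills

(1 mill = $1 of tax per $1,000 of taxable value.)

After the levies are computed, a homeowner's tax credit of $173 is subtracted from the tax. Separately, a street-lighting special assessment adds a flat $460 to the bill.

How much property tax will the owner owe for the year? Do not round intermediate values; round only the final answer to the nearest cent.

$56,268.70

Assessed value = $2,175,449 × 0.77 = $1,675,095.73
Glenbar School District: $1,675,095.73 × 0.0259 = $43,384.979407
Hospital District: $1,675,095.73 × 0.0016 = $2,680.153168
City of Maribel: $1,675,095.73 × 0.00592 = $9,916.5667216
Levies subtotal = $55,981.6992966
After credit = $55,981.6992966 − $173 = $55,808.6992966
Total = $55,808.6992966 + $460 = $56,268.6992966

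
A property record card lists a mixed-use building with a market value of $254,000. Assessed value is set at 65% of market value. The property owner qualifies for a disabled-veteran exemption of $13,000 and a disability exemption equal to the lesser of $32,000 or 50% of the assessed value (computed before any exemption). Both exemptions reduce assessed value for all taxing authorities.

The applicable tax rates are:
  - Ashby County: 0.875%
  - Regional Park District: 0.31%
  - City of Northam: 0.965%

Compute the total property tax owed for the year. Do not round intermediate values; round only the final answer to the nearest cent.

Assessed value = $254,000 × 0.65 = $165,100
Disability exemption = min($32,000, 50% × $165,100) = min($32,000, $82,550) = $32,000 (dollar cap binds)
Taxable value = $165,100 − $13,000 − $32,000 = $120,100
Ashby County: $120,100 × 0.00875 = $1,050.875
Regional Park District: $120,100 × 0.0031 = $372.31
City of Northam: $120,100 × 0.00965 = $1,158.965
Total = $2,582.15

$2,582.15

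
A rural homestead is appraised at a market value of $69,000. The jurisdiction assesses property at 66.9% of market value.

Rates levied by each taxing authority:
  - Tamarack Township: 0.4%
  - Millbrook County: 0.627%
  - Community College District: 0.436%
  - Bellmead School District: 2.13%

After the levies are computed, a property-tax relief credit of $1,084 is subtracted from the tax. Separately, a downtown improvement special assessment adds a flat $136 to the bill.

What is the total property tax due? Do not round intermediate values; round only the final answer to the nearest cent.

Assessed value = $69,000 × 0.669 = $46,161
Tamarack Township: $46,161 × 0.004 = $184.644
Millbrook County: $46,161 × 0.00627 = $289.42947
Community College District: $46,161 × 0.00436 = $201.26196
Bellmead School District: $46,161 × 0.0213 = $983.2293
Levies subtotal = $1,658.56473
After credit = $1,658.56473 − $1,084 = $574.56473
Total = $574.56473 + $136 = $710.56473

$710.56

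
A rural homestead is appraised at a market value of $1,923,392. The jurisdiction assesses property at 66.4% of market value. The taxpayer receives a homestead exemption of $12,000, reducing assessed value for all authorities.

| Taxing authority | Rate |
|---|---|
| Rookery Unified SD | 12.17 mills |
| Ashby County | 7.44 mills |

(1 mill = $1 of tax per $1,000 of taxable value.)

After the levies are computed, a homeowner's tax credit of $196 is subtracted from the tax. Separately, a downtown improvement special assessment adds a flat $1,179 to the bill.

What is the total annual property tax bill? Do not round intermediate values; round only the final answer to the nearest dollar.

Assessed value = $1,923,392 × 0.664 = $1,277,132.288
Taxable value = $1,277,132.288 − $12,000 = $1,265,132.288
Rookery Unified SD: $1,265,132.288 × 0.01217 = $15,396.65994496
Ashby County: $1,265,132.288 × 0.00744 = $9,412.58422272
Levies subtotal = $24,809.24416768
After credit = $24,809.24416768 − $196 = $24,613.24416768
Total = $24,613.24416768 + $1,179 = $25,792.24416768

$25,792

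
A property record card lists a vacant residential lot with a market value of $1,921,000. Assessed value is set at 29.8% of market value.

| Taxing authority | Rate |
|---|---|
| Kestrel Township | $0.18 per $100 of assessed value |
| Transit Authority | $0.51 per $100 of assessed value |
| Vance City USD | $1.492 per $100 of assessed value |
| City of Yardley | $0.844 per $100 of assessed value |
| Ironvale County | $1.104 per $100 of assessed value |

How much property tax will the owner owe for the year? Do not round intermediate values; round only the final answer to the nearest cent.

$23,642.52

Assessed value = $1,921,000 × 0.298 = $572,458
Kestrel Township: $572,458 × 0.0018 = $1,030.4244
Transit Authority: $572,458 × 0.0051 = $2,919.5358
Vance City USD: $572,458 × 0.01492 = $8,541.07336
City of Yardley: $572,458 × 0.00844 = $4,831.54552
Ironvale County: $572,458 × 0.01104 = $6,319.93632
Total = $1,030.4244 + $2,919.5358 + $8,541.07336 + $4,831.54552 + $6,319.93632 = $23,642.5154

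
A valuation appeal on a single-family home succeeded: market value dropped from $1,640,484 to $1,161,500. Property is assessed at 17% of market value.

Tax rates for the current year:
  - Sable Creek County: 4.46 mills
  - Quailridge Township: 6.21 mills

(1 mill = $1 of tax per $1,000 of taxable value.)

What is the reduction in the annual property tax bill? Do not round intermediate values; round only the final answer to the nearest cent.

Old assessed value = $1,640,484 × 0.17 = $278,882.28
New assessed value = $1,161,500 × 0.17 = $197,455
Combined rate = 0.00446 + 0.00621 = 0.01067
Old tax = $278,882.28 × 0.01067 = $2,975.6739276
New tax = $197,455 × 0.01067 = $2,106.84485
Reduction = $2,975.6739276 − $2,106.84485 = $868.8290776

$868.83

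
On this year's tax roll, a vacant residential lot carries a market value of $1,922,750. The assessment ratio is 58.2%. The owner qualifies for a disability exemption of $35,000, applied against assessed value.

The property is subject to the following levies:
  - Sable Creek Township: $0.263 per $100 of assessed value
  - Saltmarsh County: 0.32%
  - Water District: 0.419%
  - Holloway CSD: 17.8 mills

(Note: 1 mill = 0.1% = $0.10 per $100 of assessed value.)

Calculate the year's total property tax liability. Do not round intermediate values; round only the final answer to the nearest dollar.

$30,158

Assessed value = $1,922,750 × 0.582 = $1,119,040.5
Taxable value = $1,119,040.5 − $35,000 = $1,084,040.5
Sable Creek Township: $1,084,040.5 × 0.00263 = $2,851.026515
Saltmarsh County: $1,084,040.5 × 0.0032 = $3,468.9296
Water District: $1,084,040.5 × 0.00419 = $4,542.129695
Holloway CSD: $1,084,040.5 × 0.0178 = $19,295.9209
Total = $30,158.00671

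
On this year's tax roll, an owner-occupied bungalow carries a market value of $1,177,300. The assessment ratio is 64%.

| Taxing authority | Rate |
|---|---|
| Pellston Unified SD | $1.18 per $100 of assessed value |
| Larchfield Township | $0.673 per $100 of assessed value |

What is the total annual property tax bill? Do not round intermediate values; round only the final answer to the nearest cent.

Assessed value = $1,177,300 × 0.64 = $753,472
Pellston Unified SD: $753,472 × 0.0118 = $8,890.9696
Larchfield Township: $753,472 × 0.00673 = $5,070.86656
Total = $8,890.9696 + $5,070.86656 = $13,961.83616

$13,961.84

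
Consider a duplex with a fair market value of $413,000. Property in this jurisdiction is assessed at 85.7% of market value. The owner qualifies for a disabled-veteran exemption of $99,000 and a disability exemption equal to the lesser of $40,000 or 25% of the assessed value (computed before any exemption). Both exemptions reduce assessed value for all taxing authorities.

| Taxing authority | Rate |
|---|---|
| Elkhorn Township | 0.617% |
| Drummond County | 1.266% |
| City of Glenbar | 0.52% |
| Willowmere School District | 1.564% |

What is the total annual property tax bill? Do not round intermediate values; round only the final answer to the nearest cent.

$8,526.71

Assessed value = $413,000 × 0.857 = $353,941
Disability exemption = min($40,000, 25% × $353,941) = min($40,000, $88,485.25) = $40,000 (dollar cap binds)
Taxable value = $353,941 − $99,000 − $40,000 = $214,941
Elkhorn Township: $214,941 × 0.00617 = $1,326.18597
Drummond County: $214,941 × 0.01266 = $2,721.15306
City of Glenbar: $214,941 × 0.0052 = $1,117.6932
Willowmere School District: $214,941 × 0.01564 = $3,361.67724
Total = $8,526.70947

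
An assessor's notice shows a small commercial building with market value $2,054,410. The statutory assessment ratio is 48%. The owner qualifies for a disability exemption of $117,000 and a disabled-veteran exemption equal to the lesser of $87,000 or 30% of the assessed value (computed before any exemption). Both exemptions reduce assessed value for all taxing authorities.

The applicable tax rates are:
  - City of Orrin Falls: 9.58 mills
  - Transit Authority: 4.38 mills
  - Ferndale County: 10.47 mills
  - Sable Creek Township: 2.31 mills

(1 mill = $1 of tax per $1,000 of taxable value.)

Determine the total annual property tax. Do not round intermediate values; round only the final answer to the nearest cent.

Assessed value = $2,054,410 × 0.48 = $986,116.8
Disabled-veteran exemption = min($87,000, 30% × $986,116.8) = min($87,000, $295,835.04) = $87,000 (dollar cap binds)
Taxable value = $986,116.8 − $117,000 − $87,000 = $782,116.8
City of Orrin Falls: $782,116.8 × 0.00958 = $7,492.678944
Transit Authority: $782,116.8 × 0.00438 = $3,425.671584
Ferndale County: $782,116.8 × 0.01047 = $8,188.762896
Sable Creek Township: $782,116.8 × 0.00231 = $1,806.689808
Total = $20,913.803232

$20,913.80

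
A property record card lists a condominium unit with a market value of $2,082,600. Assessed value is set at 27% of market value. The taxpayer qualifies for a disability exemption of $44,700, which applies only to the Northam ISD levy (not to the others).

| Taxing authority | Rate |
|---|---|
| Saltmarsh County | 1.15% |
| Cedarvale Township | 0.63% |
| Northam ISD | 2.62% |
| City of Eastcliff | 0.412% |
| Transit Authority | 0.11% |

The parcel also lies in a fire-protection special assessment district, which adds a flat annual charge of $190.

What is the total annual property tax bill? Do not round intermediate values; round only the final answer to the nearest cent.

Assessed value = $2,082,600 × 0.27 = $562,302
Saltmarsh County: $562,302 × 0.0115 = $6,466.473
Cedarvale Township: $562,302 × 0.0063 = $3,542.5026
Northam ISD: ($562,302 − $44,700) × 0.0262 = $517,602 × 0.0262 = $13,561.1724
City of Eastcliff: $562,302 × 0.00412 = $2,316.68424
Transit Authority: $562,302 × 0.0011 = $618.5322
Levies subtotal = $26,505.36444
Total = $26,505.36444 + $190 = $26,695.36444

$26,695.36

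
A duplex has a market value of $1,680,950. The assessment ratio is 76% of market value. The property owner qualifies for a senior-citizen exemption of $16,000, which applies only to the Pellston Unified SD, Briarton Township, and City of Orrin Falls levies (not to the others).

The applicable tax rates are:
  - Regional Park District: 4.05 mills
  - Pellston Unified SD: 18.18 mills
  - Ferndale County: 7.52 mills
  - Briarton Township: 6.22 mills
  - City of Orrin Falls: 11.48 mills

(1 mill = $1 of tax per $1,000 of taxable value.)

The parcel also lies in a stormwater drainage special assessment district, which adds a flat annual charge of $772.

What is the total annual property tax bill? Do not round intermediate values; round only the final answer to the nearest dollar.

$60,816

Assessed value = $1,680,950 × 0.76 = $1,277,522
Regional Park District: $1,277,522 × 0.00405 = $5,173.9641
Pellston Unified SD: ($1,277,522 − $16,000) × 0.01818 = $1,261,522 × 0.01818 = $22,934.46996
Ferndale County: $1,277,522 × 0.00752 = $9,606.96544
Briarton Township: ($1,277,522 − $16,000) × 0.00622 = $1,261,522 × 0.00622 = $7,846.66684
City of Orrin Falls: ($1,277,522 − $16,000) × 0.01148 = $1,261,522 × 0.01148 = $14,482.27256
Levies subtotal = $60,044.3389
Total = $60,044.3389 + $772 = $60,816.3389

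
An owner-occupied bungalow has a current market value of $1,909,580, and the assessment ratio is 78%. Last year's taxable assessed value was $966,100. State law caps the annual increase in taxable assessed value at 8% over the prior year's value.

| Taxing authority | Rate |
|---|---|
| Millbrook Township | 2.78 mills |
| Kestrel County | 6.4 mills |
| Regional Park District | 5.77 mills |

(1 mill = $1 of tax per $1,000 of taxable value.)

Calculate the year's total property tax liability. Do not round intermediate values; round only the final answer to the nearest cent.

$15,598.65

Uncapped assessed value = $1,909,580 × 0.78 = $1,489,472.4
Cap limit = $966,100 × 1.08 = $1,043,388
Taxable assessed value = min($1,489,472.4, $1,043,388) = $1,043,388 (cap binds)
Millbrook Township: $1,043,388 × 0.00278 = $2,900.61864
Kestrel County: $1,043,388 × 0.0064 = $6,677.6832
Regional Park District: $1,043,388 × 0.00577 = $6,020.34876
Total = $15,598.6506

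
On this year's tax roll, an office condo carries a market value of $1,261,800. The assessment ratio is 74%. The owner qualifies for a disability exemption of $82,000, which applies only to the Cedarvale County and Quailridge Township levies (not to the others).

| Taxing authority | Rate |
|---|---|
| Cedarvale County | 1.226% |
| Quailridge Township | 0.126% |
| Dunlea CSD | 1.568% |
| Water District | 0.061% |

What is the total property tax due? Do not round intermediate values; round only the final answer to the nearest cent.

Assessed value = $1,261,800 × 0.74 = $933,732
Cedarvale County: ($933,732 − $82,000) × 0.01226 = $851,732 × 0.01226 = $10,442.23432
Quailridge Township: ($933,732 − $82,000) × 0.00126 = $851,732 × 0.00126 = $1,073.18232
Dunlea CSD: $933,732 × 0.01568 = $14,640.91776
Water District: $933,732 × 0.00061 = $569.57652
Total = $26,725.91092

$26,725.91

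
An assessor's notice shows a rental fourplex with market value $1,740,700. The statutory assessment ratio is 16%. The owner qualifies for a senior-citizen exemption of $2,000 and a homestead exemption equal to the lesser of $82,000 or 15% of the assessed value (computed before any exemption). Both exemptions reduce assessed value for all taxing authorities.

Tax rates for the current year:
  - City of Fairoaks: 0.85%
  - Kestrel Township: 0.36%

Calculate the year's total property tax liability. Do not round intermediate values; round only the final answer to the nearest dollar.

$2,840

Assessed value = $1,740,700 × 0.16 = $278,512
Homestead exemption = min($82,000, 15% × $278,512) = min($82,000, $41,776.8) = $41,776.8 (percentage binds)
Taxable value = $278,512 − $2,000 − $41,776.8 = $234,735.2
City of Fairoaks: $234,735.2 × 0.0085 = $1,995.2492
Kestrel Township: $234,735.2 × 0.0036 = $845.04672
Total = $2,840.29592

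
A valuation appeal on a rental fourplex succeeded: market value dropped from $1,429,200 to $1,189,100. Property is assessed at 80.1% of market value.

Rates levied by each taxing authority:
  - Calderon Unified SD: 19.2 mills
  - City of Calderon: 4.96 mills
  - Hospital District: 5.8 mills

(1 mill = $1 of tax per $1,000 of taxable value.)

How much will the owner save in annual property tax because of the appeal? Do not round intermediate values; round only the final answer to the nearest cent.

$5,761.91

Old assessed value = $1,429,200 × 0.801 = $1,144,789.2
New assessed value = $1,189,100 × 0.801 = $952,469.1
Combined rate = 0.0192 + 0.00496 + 0.0058 = 0.02996
Old tax = $1,144,789.2 × 0.02996 = $34,297.884432
New tax = $952,469.1 × 0.02996 = $28,535.974236
Reduction = $34,297.884432 − $28,535.974236 = $5,761.910196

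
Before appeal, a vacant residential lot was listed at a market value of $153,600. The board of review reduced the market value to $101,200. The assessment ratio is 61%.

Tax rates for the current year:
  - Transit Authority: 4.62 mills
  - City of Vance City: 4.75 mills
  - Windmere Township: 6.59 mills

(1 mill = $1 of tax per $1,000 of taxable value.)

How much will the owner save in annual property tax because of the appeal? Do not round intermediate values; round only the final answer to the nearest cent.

$510.15

Old assessed value = $153,600 × 0.61 = $93,696
New assessed value = $101,200 × 0.61 = $61,732
Combined rate = 0.00462 + 0.00475 + 0.00659 = 0.01596
Old tax = $93,696 × 0.01596 = $1,495.38816
New tax = $61,732 × 0.01596 = $985.24272
Reduction = $1,495.38816 − $985.24272 = $510.14544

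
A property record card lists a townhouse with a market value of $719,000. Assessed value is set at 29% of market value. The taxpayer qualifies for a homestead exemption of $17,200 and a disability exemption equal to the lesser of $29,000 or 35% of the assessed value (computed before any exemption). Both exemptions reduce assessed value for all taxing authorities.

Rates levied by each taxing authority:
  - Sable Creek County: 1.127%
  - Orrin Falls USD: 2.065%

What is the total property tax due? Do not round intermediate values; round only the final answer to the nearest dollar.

$5,181

Assessed value = $719,000 × 0.29 = $208,510
Disability exemption = min($29,000, 35% × $208,510) = min($29,000, $72,978.5) = $29,000 (dollar cap binds)
Taxable value = $208,510 − $17,200 − $29,000 = $162,310
Sable Creek County: $162,310 × 0.01127 = $1,829.2337
Orrin Falls USD: $162,310 × 0.02065 = $3,351.7015
Total = $5,180.9352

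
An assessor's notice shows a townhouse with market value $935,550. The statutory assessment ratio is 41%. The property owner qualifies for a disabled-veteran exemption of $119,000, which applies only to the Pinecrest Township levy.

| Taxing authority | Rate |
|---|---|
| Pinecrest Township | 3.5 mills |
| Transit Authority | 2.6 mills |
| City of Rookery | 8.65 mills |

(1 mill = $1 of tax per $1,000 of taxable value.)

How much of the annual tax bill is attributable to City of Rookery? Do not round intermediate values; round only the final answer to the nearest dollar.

$3,318

Assessed value = $935,550 × 0.41 = $383,575.5
City of Rookery taxable value = $383,575.5 (exemption does not apply)
City of Rookery levy = $383,575.5 × 0.00865 = $3,317.928075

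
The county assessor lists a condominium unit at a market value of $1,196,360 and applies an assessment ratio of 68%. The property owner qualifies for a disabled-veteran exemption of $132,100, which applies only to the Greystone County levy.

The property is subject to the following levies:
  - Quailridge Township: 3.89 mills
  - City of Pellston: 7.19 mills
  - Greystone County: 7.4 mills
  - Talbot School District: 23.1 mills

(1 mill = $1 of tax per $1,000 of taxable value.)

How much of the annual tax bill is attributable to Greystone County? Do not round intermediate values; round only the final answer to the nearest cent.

$5,042.54

Assessed value = $1,196,360 × 0.68 = $813,524.8
Greystone County taxable value = $813,524.8 − $132,100 = $681,424.8
Greystone County levy = $681,424.8 × 0.0074 = $5,042.54352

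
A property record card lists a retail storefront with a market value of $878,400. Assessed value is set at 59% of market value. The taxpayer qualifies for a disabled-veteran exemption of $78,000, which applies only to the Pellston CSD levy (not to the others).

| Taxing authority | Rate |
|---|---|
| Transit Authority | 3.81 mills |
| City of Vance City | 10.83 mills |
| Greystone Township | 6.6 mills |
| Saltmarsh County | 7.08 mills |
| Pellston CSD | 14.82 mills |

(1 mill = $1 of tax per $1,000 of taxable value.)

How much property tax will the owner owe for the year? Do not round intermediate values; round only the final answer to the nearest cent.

$21,201.60

Assessed value = $878,400 × 0.59 = $518,256
Transit Authority: $518,256 × 0.00381 = $1,974.55536
City of Vance City: $518,256 × 0.01083 = $5,612.71248
Greystone Township: $518,256 × 0.0066 = $3,420.4896
Saltmarsh County: $518,256 × 0.00708 = $3,669.25248
Pellston CSD: ($518,256 − $78,000) × 0.01482 = $440,256 × 0.01482 = $6,524.59392
Total = $21,201.60384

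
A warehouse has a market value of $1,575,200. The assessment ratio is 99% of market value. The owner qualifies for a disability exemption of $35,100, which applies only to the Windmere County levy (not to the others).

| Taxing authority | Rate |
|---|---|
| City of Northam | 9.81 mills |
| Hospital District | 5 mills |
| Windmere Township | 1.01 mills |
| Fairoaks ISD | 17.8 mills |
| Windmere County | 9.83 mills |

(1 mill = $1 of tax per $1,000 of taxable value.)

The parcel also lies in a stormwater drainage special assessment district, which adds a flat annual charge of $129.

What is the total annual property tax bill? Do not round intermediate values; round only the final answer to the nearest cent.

$67,541.98

Assessed value = $1,575,200 × 0.99 = $1,559,448
City of Northam: $1,559,448 × 0.00981 = $15,298.18488
Hospital District: $1,559,448 × 0.005 = $7,797.24
Windmere Township: $1,559,448 × 0.00101 = $1,575.04248
Fairoaks ISD: $1,559,448 × 0.0178 = $27,758.1744
Windmere County: ($1,559,448 − $35,100) × 0.00983 = $1,524,348 × 0.00983 = $14,984.34084
Levies subtotal = $67,412.9826
Total = $67,412.9826 + $129 = $67,541.9826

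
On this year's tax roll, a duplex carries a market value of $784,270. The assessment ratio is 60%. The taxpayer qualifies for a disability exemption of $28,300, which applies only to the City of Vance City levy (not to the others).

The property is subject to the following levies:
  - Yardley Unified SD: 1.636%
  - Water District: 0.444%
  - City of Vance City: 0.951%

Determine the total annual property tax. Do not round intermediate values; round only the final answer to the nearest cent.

$13,993.60

Assessed value = $784,270 × 0.6 = $470,562
Yardley Unified SD: $470,562 × 0.01636 = $7,698.39432
Water District: $470,562 × 0.00444 = $2,089.29528
City of Vance City: ($470,562 − $28,300) × 0.00951 = $442,262 × 0.00951 = $4,205.91162
Total = $13,993.60122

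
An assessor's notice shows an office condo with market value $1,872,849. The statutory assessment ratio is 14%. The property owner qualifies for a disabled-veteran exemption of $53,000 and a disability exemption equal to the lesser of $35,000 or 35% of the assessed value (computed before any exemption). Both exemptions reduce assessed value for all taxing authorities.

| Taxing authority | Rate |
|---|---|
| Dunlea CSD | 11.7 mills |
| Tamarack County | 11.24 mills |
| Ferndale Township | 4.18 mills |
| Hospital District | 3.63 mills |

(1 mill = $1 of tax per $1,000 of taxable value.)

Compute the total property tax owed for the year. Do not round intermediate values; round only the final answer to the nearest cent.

$5,356.61

Assessed value = $1,872,849 × 0.14 = $262,198.86
Disability exemption = min($35,000, 35% × $262,198.86) = min($35,000, $91,769.601) = $35,000 (dollar cap binds)
Taxable value = $262,198.86 − $53,000 − $35,000 = $174,198.86
Dunlea CSD: $174,198.86 × 0.0117 = $2,038.126662
Tamarack County: $174,198.86 × 0.01124 = $1,957.9951864
Ferndale Township: $174,198.86 × 0.00418 = $728.1512348
Hospital District: $174,198.86 × 0.00363 = $632.3418618
Total = $5,356.614945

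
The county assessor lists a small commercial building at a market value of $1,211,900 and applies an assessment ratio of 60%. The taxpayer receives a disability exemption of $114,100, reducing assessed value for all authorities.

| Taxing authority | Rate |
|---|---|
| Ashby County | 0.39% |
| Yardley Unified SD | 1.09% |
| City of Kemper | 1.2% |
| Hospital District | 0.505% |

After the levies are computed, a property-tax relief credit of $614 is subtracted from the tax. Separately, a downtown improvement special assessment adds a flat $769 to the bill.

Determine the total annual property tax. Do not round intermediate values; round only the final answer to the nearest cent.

$19,680.32

Assessed value = $1,211,900 × 0.6 = $727,140
Taxable value = $727,140 − $114,100 = $613,040
Ashby County: $613,040 × 0.0039 = $2,390.856
Yardley Unified SD: $613,040 × 0.0109 = $6,682.136
City of Kemper: $613,040 × 0.012 = $7,356.48
Hospital District: $613,040 × 0.00505 = $3,095.852
Levies subtotal = $19,525.324
After credit = $19,525.324 − $614 = $18,911.324
Total = $18,911.324 + $769 = $19,680.324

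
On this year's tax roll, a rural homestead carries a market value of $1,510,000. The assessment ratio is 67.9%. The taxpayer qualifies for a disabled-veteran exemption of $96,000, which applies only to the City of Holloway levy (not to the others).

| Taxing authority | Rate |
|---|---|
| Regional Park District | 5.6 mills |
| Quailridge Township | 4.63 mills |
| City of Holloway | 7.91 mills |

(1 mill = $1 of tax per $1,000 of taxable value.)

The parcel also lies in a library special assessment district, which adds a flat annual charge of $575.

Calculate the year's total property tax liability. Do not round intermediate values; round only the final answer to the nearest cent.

$18,414.40

Assessed value = $1,510,000 × 0.679 = $1,025,290
Regional Park District: $1,025,290 × 0.0056 = $5,741.624
Quailridge Township: $1,025,290 × 0.00463 = $4,747.0927
City of Holloway: ($1,025,290 − $96,000) × 0.00791 = $929,290 × 0.00791 = $7,350.6839
Levies subtotal = $17,839.4006
Total = $17,839.4006 + $575 = $18,414.4006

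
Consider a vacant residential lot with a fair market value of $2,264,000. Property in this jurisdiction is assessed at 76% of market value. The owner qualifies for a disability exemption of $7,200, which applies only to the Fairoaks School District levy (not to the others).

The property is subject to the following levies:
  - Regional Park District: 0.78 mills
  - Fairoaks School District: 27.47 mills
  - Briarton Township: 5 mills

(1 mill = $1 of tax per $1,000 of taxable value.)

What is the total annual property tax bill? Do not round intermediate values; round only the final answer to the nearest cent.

Assessed value = $2,264,000 × 0.76 = $1,720,640
Regional Park District: $1,720,640 × 0.00078 = $1,342.0992
Fairoaks School District: ($1,720,640 − $7,200) × 0.02747 = $1,713,440 × 0.02747 = $47,068.1968
Briarton Township: $1,720,640 × 0.005 = $8,603.2
Total = $57,013.496

$57,013.50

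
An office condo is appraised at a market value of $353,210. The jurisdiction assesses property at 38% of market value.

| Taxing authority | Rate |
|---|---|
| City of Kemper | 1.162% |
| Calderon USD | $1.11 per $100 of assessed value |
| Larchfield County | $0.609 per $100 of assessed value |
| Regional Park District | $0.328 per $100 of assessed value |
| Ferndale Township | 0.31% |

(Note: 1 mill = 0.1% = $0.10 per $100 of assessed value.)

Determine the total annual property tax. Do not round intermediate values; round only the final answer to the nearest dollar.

Assessed value = $353,210 × 0.38 = $134,219.8
City of Kemper: $134,219.8 × 0.01162 = $1,559.634076
Calderon USD: $134,219.8 × 0.0111 = $1,489.83978
Larchfield County: $134,219.8 × 0.00609 = $817.398582
Regional Park District: $134,219.8 × 0.00328 = $440.240944
Ferndale Township: $134,219.8 × 0.0031 = $416.08138
Total = $4,723.194762

$4,723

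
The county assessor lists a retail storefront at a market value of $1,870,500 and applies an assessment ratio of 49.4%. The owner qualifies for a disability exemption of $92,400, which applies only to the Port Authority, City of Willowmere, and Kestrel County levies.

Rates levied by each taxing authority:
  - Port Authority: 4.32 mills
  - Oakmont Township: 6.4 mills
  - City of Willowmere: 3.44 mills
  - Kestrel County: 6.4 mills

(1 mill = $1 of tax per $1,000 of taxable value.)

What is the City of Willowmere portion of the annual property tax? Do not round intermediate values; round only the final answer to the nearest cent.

Assessed value = $1,870,500 × 0.494 = $924,027
City of Willowmere taxable value = $924,027 − $92,400 = $831,627
City of Willowmere levy = $831,627 × 0.00344 = $2,860.79688

$2,860.80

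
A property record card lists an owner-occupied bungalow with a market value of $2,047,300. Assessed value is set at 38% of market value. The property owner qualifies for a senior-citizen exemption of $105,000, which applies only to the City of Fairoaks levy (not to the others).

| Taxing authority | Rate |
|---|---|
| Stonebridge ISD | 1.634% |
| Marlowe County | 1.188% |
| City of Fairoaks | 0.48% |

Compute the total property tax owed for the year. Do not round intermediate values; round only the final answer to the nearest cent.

$25,184.70

Assessed value = $2,047,300 × 0.38 = $777,974
Stonebridge ISD: $777,974 × 0.01634 = $12,712.09516
Marlowe County: $777,974 × 0.01188 = $9,242.33112
City of Fairoaks: ($777,974 − $105,000) × 0.0048 = $672,974 × 0.0048 = $3,230.2752
Total = $25,184.70148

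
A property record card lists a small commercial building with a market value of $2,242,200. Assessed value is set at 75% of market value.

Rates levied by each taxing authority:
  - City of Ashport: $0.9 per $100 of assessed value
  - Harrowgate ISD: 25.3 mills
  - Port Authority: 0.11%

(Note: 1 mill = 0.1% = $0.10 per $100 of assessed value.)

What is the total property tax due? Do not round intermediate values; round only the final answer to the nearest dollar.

Assessed value = $2,242,200 × 0.75 = $1,681,650
City of Ashport: $1,681,650 × 0.009 = $15,134.85
Harrowgate ISD: $1,681,650 × 0.0253 = $42,545.745
Port Authority: $1,681,650 × 0.0011 = $1,849.815
Total = $59,530.41

$59,530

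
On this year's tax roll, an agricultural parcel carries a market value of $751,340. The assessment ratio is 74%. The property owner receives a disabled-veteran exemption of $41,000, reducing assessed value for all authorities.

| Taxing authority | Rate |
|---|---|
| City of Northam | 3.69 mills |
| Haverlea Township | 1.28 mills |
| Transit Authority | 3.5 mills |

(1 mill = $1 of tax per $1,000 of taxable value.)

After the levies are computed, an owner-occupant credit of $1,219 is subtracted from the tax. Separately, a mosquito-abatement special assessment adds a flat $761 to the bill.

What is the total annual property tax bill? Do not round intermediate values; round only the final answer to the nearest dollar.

Assessed value = $751,340 × 0.74 = $555,991.6
Taxable value = $555,991.6 − $41,000 = $514,991.6
City of Northam: $514,991.6 × 0.00369 = $1,900.319004
Haverlea Township: $514,991.6 × 0.00128 = $659.189248
Transit Authority: $514,991.6 × 0.0035 = $1,802.4706
Levies subtotal = $4,361.978852
After credit = $4,361.978852 − $1,219 = $3,142.978852
Total = $3,142.978852 + $761 = $3,903.978852

$3,904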